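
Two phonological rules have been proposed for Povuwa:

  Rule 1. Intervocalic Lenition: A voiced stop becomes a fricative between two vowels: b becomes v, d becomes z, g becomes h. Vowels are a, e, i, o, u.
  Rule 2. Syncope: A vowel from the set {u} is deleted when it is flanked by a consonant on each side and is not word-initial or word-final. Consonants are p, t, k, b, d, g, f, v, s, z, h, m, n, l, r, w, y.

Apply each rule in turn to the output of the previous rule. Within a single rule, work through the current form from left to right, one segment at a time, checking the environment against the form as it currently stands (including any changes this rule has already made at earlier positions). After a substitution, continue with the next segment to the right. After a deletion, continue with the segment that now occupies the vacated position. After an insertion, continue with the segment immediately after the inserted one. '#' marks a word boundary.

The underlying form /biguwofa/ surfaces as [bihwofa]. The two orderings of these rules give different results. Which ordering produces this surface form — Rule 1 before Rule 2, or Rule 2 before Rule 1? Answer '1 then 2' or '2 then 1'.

Order 1 then 2:
  1 Intervocalic Lenition: [biguwofa] → [bihuwofa]
  2 Syncope: [bihuwofa] → [bihwofa]
  result: [bihwofa]
Order 2 then 1:
  2 Syncope: [biguwofa] → [bigwofa]
  1 Intervocalic Lenition: no change — [bigwofa]
  result: [bigwofa]

1 then 2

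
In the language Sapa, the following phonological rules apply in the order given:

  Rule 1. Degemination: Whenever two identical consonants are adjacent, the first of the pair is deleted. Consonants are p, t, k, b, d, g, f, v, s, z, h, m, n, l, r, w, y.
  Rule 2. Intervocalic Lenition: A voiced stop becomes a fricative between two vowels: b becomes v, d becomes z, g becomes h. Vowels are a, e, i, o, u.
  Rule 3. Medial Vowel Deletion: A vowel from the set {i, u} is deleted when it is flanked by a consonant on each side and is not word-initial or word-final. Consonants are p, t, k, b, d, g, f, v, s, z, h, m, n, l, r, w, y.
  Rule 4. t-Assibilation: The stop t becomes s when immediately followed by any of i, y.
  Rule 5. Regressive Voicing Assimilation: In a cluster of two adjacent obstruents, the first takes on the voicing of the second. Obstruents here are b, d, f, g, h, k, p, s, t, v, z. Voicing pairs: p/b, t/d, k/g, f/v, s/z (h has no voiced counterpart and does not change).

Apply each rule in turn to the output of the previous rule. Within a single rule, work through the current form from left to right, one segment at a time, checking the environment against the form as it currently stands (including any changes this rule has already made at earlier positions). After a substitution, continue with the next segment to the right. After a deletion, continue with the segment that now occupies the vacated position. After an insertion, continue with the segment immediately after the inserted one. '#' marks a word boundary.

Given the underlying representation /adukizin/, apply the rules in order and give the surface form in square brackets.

Rule 1 Degemination: no change — [adukizin]
Rule 2 Intervocalic Lenition: [adukizin] → [azukizin]
Rule 3 Medial Vowel Deletion: [azukizin] → [azkzn]
Rule 4 t-Assibilation: no change — [azkzn]
Rule 5 Regressive Voicing Assimilation: [azkzn] → [asgzn]

[asgzn]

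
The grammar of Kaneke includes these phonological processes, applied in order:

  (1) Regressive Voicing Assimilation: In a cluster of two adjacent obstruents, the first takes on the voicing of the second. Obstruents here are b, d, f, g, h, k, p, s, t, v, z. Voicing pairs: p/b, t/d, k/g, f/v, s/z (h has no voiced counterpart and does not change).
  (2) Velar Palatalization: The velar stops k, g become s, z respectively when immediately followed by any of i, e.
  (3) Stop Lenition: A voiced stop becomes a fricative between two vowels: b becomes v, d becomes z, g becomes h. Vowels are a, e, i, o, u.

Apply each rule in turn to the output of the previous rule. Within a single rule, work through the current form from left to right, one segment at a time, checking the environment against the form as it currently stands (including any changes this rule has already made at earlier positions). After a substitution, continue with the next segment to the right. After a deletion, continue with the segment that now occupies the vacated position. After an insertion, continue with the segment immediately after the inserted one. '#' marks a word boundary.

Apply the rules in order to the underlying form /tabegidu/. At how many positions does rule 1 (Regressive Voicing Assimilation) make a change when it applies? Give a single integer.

(1) Regressive Voicing Assimilation: no change — [tabegidu]
(2) Velar Palatalization: [tabegidu] → [tabezidu]
(3) Stop Lenition: [tabezidu] → [tavezizu]
Rule 1 changed 0 position(s).

0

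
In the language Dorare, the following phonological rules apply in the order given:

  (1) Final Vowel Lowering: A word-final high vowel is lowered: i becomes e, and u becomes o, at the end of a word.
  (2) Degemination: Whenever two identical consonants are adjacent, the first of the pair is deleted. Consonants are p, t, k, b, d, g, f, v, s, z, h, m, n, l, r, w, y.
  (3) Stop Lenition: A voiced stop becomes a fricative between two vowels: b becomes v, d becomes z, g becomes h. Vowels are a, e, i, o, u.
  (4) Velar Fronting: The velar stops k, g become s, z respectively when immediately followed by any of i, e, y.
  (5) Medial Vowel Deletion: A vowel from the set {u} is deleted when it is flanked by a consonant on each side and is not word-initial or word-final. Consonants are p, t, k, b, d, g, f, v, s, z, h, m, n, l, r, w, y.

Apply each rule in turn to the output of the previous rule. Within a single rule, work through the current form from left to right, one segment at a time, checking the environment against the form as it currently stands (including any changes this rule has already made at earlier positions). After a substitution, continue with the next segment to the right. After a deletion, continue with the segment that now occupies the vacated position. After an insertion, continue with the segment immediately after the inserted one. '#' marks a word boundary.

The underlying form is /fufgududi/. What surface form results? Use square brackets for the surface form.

(1) Final Vowel Lowering: [fufgududi] → [fufgudude]
(2) Degemination: no change — [fufgudude]
(3) Stop Lenition: [fufgudude] → [fufguzuze]
(4) Velar Fronting: no change — [fufguzuze]
(5) Medial Vowel Deletion: [fufguzuze] → [ffgzze]

[ffgzze]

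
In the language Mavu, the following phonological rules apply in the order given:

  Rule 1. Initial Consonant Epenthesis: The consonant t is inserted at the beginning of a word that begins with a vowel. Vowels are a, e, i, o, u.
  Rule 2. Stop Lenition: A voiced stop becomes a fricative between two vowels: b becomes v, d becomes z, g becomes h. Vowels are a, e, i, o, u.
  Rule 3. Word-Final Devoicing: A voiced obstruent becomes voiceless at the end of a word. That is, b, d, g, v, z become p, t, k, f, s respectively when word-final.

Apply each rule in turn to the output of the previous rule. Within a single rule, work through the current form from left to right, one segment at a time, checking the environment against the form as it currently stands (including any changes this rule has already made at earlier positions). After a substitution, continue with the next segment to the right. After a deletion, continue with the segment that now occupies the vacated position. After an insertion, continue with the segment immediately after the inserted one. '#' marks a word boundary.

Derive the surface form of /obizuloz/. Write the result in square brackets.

[tovizulos]

Rule 1 Initial Consonant Epenthesis: [obizuloz] → [tobizuloz]
Rule 2 Stop Lenition: [tobizuloz] → [tovizuloz]
Rule 3 Word-Final Devoicing: [tovizuloz] → [tovizulos]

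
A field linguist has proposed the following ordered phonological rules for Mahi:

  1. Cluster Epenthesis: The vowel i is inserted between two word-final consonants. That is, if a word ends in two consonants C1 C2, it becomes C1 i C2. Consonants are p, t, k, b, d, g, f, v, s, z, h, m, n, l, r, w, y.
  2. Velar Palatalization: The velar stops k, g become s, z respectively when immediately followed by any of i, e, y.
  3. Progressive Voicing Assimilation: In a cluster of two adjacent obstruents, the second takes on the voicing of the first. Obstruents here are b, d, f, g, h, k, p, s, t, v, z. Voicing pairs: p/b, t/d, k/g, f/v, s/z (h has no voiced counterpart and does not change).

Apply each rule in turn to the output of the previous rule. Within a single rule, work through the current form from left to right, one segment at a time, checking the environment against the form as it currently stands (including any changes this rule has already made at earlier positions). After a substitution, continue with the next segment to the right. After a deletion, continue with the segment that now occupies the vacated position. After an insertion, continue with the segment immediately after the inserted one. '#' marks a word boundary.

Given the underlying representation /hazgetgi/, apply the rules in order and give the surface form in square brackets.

1 Cluster Epenthesis: no change — [hazgetgi]
2 Velar Palatalization: [hazgetgi] → [hazzetzi]
3 Progressive Voicing Assimilation: [hazzetzi] → [hazzetsi]

[hazzetsi]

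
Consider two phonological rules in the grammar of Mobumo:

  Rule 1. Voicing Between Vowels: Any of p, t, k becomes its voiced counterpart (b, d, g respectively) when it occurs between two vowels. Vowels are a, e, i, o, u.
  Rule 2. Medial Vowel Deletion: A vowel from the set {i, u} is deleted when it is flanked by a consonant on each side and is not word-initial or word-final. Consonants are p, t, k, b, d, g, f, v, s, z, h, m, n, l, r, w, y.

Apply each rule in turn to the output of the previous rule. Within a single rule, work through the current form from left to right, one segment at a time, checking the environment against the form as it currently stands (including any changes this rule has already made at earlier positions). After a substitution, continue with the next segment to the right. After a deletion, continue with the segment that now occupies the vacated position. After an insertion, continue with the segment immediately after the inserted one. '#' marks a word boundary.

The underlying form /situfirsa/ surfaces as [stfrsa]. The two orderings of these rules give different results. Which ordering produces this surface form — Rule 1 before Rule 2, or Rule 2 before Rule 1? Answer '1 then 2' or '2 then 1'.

Order 1 then 2:
  1 Voicing Between Vowels: [situfirsa] → [sidufirsa]
  2 Medial Vowel Deletion: [sidufirsa] → [sdfrsa]
  result: [sdfrsa]
Order 2 then 1:
  2 Medial Vowel Deletion: [situfirsa] → [stfrsa]
  1 Voicing Between Vowels: no change — [stfrsa]
  result: [stfrsa]

2 then 1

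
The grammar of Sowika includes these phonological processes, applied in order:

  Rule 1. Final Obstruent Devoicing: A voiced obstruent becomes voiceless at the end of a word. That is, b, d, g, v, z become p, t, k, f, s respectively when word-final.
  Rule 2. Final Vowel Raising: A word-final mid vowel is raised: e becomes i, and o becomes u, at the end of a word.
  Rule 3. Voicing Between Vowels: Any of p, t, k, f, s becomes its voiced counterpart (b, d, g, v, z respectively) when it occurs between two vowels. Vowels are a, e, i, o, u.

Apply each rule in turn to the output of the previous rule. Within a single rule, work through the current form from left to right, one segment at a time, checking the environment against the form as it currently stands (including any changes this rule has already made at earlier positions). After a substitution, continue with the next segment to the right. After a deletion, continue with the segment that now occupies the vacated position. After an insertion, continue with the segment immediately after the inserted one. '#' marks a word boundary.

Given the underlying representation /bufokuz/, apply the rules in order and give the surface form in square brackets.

Rule 1 Final Obstruent Devoicing: [bufokuz] → [bufokus]
Rule 2 Final Vowel Raising: no change — [bufokus]
Rule 3 Voicing Between Vowels: [bufokus] → [buvogus]

[buvogus]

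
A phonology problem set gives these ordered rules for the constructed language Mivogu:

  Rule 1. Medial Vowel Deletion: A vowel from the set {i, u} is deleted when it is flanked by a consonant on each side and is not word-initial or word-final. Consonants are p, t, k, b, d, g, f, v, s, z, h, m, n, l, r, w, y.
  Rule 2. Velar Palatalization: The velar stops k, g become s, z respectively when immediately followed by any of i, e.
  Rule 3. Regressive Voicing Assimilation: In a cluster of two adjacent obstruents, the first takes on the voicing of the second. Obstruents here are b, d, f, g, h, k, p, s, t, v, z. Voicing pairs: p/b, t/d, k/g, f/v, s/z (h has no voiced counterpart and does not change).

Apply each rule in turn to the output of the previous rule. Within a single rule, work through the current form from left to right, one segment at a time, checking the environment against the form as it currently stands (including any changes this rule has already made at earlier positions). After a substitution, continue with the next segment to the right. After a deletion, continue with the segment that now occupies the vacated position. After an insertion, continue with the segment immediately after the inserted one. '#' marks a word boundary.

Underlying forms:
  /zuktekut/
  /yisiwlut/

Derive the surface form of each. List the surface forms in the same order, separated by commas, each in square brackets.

/zuktekut/:
  Rule 1 Medial Vowel Deletion: [zuktekut] → [zktekt]
  Rule 2 Velar Palatalization: no change — [zktekt]
  Rule 3 Regressive Voicing Assimilation: [zktekt] → [sktekt]
/yisiwlut/:
  Rule 1 Medial Vowel Deletion: [yisiwlut] → [yswlt]
  Rule 2 Velar Palatalization: no change — [yswlt]
  Rule 3 Regressive Voicing Assimilation: no change — [yswlt]

[sktekt], [yswlt]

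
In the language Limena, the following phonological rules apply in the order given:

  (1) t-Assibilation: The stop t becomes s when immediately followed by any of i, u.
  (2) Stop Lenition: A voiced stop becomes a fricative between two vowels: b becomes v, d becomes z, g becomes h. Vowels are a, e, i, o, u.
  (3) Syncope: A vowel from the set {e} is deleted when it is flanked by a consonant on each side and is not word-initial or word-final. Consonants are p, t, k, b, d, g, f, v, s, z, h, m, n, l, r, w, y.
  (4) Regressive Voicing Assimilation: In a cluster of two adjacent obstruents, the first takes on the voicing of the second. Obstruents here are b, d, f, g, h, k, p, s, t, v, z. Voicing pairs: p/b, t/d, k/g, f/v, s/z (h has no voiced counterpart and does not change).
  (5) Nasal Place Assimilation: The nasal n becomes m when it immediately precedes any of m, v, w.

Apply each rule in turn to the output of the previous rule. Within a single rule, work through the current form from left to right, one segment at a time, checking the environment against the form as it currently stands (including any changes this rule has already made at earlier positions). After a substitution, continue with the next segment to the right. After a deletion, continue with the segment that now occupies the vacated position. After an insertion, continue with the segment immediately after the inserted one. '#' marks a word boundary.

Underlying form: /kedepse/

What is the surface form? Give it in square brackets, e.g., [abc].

[gspse]

(1) t-Assibilation: no change — [kedepse]
(2) Stop Lenition: [kedepse] → [kezepse]
(3) Syncope: [kezepse] → [kzpse]
(4) Regressive Voicing Assimilation: [kzpse] → [gspse]
(5) Nasal Place Assimilation: no change — [gspse]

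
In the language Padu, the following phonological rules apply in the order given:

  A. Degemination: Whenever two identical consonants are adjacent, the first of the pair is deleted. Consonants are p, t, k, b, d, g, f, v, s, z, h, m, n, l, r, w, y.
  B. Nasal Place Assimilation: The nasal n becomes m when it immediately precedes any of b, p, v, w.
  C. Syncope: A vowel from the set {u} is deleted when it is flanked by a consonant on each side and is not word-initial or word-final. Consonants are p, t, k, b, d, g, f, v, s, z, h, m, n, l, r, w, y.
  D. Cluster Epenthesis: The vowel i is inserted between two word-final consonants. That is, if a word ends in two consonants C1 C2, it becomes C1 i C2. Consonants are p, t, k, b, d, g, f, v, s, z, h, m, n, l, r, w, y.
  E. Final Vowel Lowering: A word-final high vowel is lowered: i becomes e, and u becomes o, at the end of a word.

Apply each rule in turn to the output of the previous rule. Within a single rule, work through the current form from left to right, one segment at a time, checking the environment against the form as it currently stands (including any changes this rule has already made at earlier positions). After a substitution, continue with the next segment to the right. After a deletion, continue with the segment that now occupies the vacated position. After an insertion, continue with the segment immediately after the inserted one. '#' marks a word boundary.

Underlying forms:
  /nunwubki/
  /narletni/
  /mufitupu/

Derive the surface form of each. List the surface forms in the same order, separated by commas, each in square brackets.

/nunwubki/:
  A Degemination: no change — [nunwubki]
  B Nasal Place Assimilation: [nunwubki] → [numwubki]
  C Syncope: [numwubki] → [nmwbki]
  D Cluster Epenthesis: no change — [nmwbki]
  E Final Vowel Lowering: [nmwbki] → [nmwbke]
/narletni/:
  A Degemination: no change — [narletni]
  B Nasal Place Assimilation: no change — [narletni]
  C Syncope: no change — [narletni]
  D Cluster Epenthesis: no change — [narletni]
  E Final Vowel Lowering: [narletni] → [narletne]
/mufitupu/:
  A Degemination: no change — [mufitupu]
  B Nasal Place Assimilation: no change — [mufitupu]
  C Syncope: [mufitupu] → [mfitpu]
  D Cluster Epenthesis: no change — [mfitpu]
  E Final Vowel Lowering: [mfitpu] → [mfitpo]

[nmwbke], [narletne], [mfitpo]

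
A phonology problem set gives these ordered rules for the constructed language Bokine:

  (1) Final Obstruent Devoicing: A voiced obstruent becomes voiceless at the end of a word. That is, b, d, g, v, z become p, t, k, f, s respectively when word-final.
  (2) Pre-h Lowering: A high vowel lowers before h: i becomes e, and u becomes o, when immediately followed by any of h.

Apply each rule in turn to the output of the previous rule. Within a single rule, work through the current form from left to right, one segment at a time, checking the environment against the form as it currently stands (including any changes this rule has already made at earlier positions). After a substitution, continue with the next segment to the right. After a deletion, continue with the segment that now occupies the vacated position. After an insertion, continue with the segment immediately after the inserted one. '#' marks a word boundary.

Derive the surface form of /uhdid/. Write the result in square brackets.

[ohdit]

(1) Final Obstruent Devoicing: [uhdid] → [uhdit]
(2) Pre-h Lowering: [uhdit] → [ohdit]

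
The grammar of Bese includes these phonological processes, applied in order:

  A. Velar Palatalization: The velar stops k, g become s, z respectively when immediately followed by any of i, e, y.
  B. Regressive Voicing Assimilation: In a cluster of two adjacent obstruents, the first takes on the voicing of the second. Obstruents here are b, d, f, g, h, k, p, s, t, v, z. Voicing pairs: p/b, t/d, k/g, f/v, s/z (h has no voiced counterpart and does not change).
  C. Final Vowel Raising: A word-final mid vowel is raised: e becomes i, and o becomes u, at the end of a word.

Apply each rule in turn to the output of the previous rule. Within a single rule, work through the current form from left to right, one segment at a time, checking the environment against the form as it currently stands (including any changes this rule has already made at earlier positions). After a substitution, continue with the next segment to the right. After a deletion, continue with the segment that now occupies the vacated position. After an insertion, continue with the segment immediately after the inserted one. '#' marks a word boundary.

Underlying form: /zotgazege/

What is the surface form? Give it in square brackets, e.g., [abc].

A Velar Palatalization: [zotgazege] → [zotgazeze]
B Regressive Voicing Assimilation: [zotgazeze] → [zodgazeze]
C Final Vowel Raising: [zodgazeze] → [zodgazezi]

[zodgazezi]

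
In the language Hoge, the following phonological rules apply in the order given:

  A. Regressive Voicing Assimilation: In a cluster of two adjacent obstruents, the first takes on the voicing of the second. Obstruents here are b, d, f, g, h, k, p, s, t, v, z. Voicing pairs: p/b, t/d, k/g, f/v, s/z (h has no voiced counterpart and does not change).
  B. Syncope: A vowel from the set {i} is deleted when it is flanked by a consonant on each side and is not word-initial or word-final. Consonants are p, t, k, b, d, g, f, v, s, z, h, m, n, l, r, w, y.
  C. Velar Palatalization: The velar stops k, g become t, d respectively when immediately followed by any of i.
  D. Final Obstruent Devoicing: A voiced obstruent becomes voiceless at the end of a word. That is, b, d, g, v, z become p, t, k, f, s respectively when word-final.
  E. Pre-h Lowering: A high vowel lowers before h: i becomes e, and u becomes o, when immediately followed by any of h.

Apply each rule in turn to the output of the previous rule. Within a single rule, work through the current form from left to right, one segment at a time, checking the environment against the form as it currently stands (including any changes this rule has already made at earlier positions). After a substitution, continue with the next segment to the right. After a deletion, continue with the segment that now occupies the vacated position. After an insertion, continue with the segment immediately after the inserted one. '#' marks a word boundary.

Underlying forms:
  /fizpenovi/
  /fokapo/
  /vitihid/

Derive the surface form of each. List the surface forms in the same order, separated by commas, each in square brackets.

/fizpenovi/:
  A Regressive Voicing Assimilation: [fizpenovi] → [fispenovi]
  B Syncope: [fispenovi] → [fspenovi]
  C Velar Palatalization: no change — [fspenovi]
  D Final Obstruent Devoicing: no change — [fspenovi]
  E Pre-h Lowering: no change — [fspenovi]
/fokapo/:
  A Regressive Voicing Assimilation: no change — [fokapo]
  B Syncope: no change — [fokapo]
  C Velar Palatalization: no change — [fokapo]
  D Final Obstruent Devoicing: no change — [fokapo]
  E Pre-h Lowering: no change — [fokapo]
/vitihid/:
  A Regressive Voicing Assimilation: no change — [vitihid]
  B Syncope: [vitihid] → [vthd]
  C Velar Palatalization: no change — [vthd]
  D Final Obstruent Devoicing: [vthd] → [vtht]
  E Pre-h Lowering: no change — [vtht]

[fspenovi], [fokapo], [vtht]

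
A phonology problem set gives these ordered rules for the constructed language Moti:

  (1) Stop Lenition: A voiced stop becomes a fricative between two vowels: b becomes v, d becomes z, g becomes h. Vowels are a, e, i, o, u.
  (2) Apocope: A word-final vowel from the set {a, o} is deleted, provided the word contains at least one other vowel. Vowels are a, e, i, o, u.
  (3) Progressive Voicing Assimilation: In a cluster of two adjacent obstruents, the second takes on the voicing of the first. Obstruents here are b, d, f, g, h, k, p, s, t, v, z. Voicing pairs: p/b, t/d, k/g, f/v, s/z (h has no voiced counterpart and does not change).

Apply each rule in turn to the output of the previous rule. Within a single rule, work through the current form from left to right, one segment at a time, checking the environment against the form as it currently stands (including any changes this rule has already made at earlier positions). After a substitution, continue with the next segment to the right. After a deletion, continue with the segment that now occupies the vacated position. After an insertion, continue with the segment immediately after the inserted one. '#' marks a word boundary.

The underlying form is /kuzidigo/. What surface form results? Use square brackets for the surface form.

[kuzizih]

(1) Stop Lenition: [kuzidigo] → [kuziziho]
(2) Apocope: [kuziziho] → [kuzizih]
(3) Progressive Voicing Assimilation: no change — [kuzizih]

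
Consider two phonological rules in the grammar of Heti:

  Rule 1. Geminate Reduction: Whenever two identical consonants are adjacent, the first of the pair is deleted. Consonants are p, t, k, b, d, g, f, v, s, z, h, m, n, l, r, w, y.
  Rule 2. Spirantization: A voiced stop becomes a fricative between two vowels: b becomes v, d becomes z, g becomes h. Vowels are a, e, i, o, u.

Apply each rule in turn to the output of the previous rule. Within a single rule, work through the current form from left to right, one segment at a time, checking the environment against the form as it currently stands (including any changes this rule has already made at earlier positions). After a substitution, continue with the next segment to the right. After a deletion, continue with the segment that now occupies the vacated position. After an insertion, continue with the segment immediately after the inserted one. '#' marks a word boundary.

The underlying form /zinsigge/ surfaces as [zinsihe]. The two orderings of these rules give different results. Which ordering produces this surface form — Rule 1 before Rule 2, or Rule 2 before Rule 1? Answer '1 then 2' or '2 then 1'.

Order 1 then 2:
  1 Geminate Reduction: [zinsigge] → [zinsige]
  2 Spirantization: [zinsige] → [zinsihe]
  result: [zinsihe]
Order 2 then 1:
  2 Spirantization: no change — [zinsigge]
  1 Geminate Reduction: [zinsigge] → [zinsige]
  result: [zinsige]

1 then 2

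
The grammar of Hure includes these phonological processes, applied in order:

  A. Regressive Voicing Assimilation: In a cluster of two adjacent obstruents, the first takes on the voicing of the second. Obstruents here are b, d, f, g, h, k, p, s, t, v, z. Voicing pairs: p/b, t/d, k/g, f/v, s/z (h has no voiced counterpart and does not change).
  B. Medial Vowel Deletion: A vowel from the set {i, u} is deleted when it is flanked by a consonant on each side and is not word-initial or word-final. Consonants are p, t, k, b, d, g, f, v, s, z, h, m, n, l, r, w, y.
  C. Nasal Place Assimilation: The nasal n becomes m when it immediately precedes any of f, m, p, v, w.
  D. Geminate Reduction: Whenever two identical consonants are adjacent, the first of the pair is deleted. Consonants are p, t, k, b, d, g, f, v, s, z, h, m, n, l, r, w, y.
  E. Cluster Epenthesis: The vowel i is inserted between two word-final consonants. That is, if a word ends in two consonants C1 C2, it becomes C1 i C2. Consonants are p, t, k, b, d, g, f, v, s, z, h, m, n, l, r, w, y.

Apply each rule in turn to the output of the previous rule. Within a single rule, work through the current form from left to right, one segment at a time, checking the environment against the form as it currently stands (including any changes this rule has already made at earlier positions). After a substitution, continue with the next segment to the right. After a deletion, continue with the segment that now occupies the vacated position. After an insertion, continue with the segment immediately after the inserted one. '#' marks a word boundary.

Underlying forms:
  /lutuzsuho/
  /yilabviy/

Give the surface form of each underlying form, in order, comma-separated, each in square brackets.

/lutuzsuho/:
  A Regressive Voicing Assimilation: [lutuzsuho] → [lutussuho]
  B Medial Vowel Deletion: [lutussuho] → [ltssho]
  C Nasal Place Assimilation: no change — [ltssho]
  D Geminate Reduction: [ltssho] → [ltsho]
  E Cluster Epenthesis: no change — [ltsho]
/yilabviy/:
  A Regressive Voicing Assimilation: no change — [yilabviy]
  B Medial Vowel Deletion: [yilabviy] → [ylabvy]
  C Nasal Place Assimilation: no change — [ylabvy]
  D Geminate Reduction: no change — [ylabvy]
  E Cluster Epenthesis: [ylabvy] → [ylabviy]

[ltsho], [ylabviy]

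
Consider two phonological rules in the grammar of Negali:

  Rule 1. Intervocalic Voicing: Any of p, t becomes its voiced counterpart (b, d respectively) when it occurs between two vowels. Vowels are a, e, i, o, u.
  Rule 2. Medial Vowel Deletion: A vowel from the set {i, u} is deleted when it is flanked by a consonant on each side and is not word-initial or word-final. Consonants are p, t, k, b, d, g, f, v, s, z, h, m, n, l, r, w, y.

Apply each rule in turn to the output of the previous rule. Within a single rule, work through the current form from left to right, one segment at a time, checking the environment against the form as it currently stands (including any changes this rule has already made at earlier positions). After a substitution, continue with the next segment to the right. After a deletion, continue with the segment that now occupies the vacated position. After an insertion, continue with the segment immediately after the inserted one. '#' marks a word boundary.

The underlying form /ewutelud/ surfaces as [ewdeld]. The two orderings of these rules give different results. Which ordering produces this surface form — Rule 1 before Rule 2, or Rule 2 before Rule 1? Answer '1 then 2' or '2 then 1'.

1 then 2

Order 1 then 2:
  1 Intervocalic Voicing: [ewutelud] → [ewudelud]
  2 Medial Vowel Deletion: [ewudelud] → [ewdeld]
  result: [ewdeld]
Order 2 then 1:
  2 Medial Vowel Deletion: [ewutelud] → [ewteld]
  1 Intervocalic Voicing: no change — [ewteld]
  result: [ewteld]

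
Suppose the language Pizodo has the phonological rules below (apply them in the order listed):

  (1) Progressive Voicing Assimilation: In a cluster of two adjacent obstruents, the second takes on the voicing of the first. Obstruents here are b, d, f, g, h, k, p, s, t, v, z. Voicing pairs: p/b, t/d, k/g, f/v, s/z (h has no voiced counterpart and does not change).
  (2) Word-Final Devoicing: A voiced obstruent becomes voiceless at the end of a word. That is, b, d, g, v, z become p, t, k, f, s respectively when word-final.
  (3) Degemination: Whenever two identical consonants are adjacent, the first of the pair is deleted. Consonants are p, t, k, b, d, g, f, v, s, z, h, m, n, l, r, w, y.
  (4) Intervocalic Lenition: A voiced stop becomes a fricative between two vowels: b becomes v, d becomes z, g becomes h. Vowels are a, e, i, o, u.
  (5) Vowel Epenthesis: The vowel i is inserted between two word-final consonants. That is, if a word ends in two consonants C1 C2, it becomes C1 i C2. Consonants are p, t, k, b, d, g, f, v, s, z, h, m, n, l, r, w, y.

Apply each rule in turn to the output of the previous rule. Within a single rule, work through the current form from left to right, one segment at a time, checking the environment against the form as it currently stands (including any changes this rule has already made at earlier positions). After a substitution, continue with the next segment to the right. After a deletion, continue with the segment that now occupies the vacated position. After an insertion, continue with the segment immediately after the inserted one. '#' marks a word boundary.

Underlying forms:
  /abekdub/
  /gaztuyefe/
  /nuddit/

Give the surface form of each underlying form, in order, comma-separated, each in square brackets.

[avektup], [gazduyefe], [nuzit]

/abekdub/:
  (1) Progressive Voicing Assimilation: [abekdub] → [abektub]
  (2) Word-Final Devoicing: [abektub] → [abektup]
  (3) Degemination: no change — [abektup]
  (4) Intervocalic Lenition: [abektup] → [avektup]
  (5) Vowel Epenthesis: no change — [avektup]
/gaztuyefe/:
  (1) Progressive Voicing Assimilation: [gaztuyefe] → [gazduyefe]
  (2) Word-Final Devoicing: no change — [gazduyefe]
  (3) Degemination: no change — [gazduyefe]
  (4) Intervocalic Lenition: no change — [gazduyefe]
  (5) Vowel Epenthesis: no change — [gazduyefe]
/nuddit/:
  (1) Progressive Voicing Assimilation: no change — [nuddit]
  (2) Word-Final Devoicing: no change — [nuddit]
  (3) Degemination: [nuddit] → [nudit]
  (4) Intervocalic Lenition: [nudit] → [nuzit]
  (5) Vowel Epenthesis: no change — [nuzit]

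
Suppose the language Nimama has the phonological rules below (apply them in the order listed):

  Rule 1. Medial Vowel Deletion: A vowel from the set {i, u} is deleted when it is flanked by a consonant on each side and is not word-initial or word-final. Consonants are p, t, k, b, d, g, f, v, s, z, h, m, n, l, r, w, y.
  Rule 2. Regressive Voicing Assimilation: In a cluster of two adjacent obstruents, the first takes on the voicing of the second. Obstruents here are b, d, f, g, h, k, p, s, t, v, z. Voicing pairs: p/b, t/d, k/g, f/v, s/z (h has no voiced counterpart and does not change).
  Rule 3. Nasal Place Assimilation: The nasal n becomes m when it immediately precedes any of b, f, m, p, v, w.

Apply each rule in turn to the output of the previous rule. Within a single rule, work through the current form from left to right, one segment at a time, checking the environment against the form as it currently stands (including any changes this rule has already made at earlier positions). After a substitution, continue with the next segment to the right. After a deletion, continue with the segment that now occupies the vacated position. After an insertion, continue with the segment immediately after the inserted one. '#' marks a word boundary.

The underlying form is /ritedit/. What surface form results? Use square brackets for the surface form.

Rule 1 Medial Vowel Deletion: [ritedit] → [rtedt]
Rule 2 Regressive Voicing Assimilation: [rtedt] → [rtett]
Rule 3 Nasal Place Assimilation: no change — [rtett]

[rtett]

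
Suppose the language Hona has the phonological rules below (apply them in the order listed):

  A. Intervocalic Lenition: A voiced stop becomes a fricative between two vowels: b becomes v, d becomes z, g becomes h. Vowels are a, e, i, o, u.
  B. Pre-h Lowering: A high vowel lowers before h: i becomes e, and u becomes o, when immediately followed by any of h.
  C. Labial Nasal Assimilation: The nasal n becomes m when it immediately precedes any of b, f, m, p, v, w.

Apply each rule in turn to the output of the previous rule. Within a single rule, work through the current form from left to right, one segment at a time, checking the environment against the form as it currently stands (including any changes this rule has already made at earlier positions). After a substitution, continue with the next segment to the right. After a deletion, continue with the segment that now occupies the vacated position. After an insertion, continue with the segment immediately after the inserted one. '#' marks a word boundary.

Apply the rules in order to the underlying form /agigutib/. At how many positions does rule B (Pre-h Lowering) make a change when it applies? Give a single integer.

A Intervocalic Lenition: [agigutib] → [ahihutib]
B Pre-h Lowering: [ahihutib] → [ahehutib]
C Labial Nasal Assimilation: no change — [ahehutib]
Rule B changed 1 position(s).

1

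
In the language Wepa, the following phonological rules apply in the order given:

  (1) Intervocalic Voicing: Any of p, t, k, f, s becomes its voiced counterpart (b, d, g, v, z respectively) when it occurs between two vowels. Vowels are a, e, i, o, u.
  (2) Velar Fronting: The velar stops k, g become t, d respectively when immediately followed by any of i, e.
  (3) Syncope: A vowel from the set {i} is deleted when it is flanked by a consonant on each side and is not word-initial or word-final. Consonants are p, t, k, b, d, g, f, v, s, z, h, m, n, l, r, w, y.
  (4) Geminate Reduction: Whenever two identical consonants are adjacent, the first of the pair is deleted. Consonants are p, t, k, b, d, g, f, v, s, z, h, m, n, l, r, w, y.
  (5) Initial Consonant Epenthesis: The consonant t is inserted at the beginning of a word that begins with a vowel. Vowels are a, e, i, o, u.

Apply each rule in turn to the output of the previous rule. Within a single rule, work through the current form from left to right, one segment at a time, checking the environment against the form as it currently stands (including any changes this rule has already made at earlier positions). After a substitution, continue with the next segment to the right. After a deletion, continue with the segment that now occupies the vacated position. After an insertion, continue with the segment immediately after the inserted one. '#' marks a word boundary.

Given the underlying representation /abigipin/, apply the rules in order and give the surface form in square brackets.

(1) Intervocalic Voicing: [abigipin] → [abigibin]
(2) Velar Fronting: [abigibin] → [abidibin]
(3) Syncope: [abidibin] → [abdbn]
(4) Geminate Reduction: no change — [abdbn]
(5) Initial Consonant Epenthesis: [abdbn] → [tabdbn]

[tabdbn]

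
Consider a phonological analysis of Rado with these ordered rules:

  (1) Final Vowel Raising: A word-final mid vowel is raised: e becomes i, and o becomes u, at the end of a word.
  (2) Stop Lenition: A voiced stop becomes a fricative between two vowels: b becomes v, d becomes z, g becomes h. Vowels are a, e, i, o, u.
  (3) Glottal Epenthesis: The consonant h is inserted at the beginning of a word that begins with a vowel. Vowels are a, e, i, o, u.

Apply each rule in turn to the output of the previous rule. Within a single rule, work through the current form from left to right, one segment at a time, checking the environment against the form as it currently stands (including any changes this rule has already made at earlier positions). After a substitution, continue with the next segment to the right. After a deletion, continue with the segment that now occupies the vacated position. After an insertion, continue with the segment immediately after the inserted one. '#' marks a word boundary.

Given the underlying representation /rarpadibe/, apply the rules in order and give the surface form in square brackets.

[rarpazivi]

(1) Final Vowel Raising: [rarpadibe] → [rarpadibi]
(2) Stop Lenition: [rarpadibi] → [rarpazivi]
(3) Glottal Epenthesis: no change — [rarpazivi]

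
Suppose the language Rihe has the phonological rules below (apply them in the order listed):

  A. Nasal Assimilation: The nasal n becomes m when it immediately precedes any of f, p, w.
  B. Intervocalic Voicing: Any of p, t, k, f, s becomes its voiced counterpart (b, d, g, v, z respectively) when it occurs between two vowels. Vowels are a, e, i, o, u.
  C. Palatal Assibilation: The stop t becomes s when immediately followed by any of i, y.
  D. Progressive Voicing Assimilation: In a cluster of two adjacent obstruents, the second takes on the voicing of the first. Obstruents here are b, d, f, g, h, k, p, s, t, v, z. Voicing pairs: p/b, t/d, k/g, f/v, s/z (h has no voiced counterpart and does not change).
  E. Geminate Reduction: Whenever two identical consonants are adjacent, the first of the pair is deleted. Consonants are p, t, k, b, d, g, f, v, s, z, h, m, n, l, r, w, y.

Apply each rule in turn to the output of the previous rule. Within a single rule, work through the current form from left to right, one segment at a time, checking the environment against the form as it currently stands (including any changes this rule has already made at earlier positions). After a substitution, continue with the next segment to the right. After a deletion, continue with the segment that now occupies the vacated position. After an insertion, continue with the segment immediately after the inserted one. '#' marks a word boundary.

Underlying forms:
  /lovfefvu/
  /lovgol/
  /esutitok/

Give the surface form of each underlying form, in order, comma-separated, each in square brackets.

/lovfefvu/:
  A Nasal Assimilation: no change — [lovfefvu]
  B Intervocalic Voicing: no change — [lovfefvu]
  C Palatal Assibilation: no change — [lovfefvu]
  D Progressive Voicing Assimilation: [lovfefvu] → [lovveffu]
  E Geminate Reduction: [lovveffu] → [lovefu]
/lovgol/:
  A Nasal Assimilation: no change — [lovgol]
  B Intervocalic Voicing: no change — [lovgol]
  C Palatal Assibilation: no change — [lovgol]
  D Progressive Voicing Assimilation: no change — [lovgol]
  E Geminate Reduction: no change — [lovgol]
/esutitok/:
  A Nasal Assimilation: no change — [esutitok]
  B Intervocalic Voicing: [esutitok] → [ezudidok]
  C Palatal Assibilation: no change — [ezudidok]
  D Progressive Voicing Assimilation: no change — [ezudidok]
  E Geminate Reduction: no change — [ezudidok]

[lovefu], [lovgol], [ezudidok]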